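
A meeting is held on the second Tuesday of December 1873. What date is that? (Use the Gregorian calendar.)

December 9, 1873

December 1, 1873 is a Monday.
The first Tuesday is therefore December 2 (1 days later).
The second Tuesday is 2 + 1×7 = December 9.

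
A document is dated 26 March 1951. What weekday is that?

Monday

January 1, 1951 is a Monday.
Jan 1, 1951 → Feb 1, 1951: 31 days (January has 31).
Feb 1, 1951 → Mar 1, 1951: 28 days (February has 28).
Mar 1, 1951 → Mar 26, 1951: 25 days.
Total: 84 days.
84 mod 7 = 0, so Monday + 0 = Monday.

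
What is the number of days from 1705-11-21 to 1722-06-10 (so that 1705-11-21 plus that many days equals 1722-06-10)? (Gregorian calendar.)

Nov 21, 1705 → Nov 21, 1706: 365 days.
Nov 21, 1706 → Nov 21, 1707: 365 days.
Nov 21, 1707 → Nov 21, 1708: 366 days (Feb 29, 1708 is in that span).
Nov 21, 1708 → Nov 21, 1709: 365 days.
Nov 21, 1709 → Nov 21, 1710: 365 days.
Nov 21, 1710 → Nov 21, 1711: 365 days.
Nov 21, 1711 → Nov 21, 1712: 366 days (Feb 29, 1712 is in that span).
Nov 21, 1712 → Nov 21, 1713: 365 days.
Nov 21, 1713 → Nov 21, 1714: 365 days.
Nov 21, 1714 → Nov 21, 1715: 365 days.
Nov 21, 1715 → Nov 21, 1716: 366 days (Feb 29, 1716 is in that span).
Nov 21, 1716 → Nov 21, 1717: 365 days.
Nov 21, 1717 → Nov 21, 1718: 365 days.
Nov 21, 1718 → Nov 21, 1719: 365 days.
Nov 21, 1719 → Nov 21, 1720: 366 days (Feb 29, 1720 is in that span).
Nov 21, 1720 → Nov 21, 1721: 365 days.
Nov 21, 1721 → Dec 21, 1721: 30 days (November has 30).
Dec 21, 1721 → Jan 21, 1722: 31 days (December has 31).
Jan 21, 1722 → Feb 21, 1722: 31 days (January has 31).
Feb 21, 1722 → Mar 21, 1722: 28 days (February has 28).
Mar 21, 1722 → Apr 21, 1722: 31 days (March has 31).
Apr 21, 1722 → May 21, 1722: 30 days (April has 30).
May 21, 1722 → Jun 10, 1722: 20 days.
Total: 6045 days.

6045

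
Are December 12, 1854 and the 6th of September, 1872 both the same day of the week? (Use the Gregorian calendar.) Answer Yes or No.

From Dec 12, 1854 to Sep 6, 1872 is 6478 days.
6478 mod 7 = 3, so they are different weekdays.
(Dec 12, 1854 is a Tuesday; Sep 6, 1872 is a Friday.)

No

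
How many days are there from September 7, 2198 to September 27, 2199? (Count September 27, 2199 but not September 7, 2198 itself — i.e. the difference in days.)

385

Sep 7, 2198 → Oct 7, 2198: 30 days (September has 30).
Oct 7, 2198 → Nov 7, 2198: 31 days (October has 31).
Nov 7, 2198 → Dec 7, 2198: 30 days (November has 30).
Dec 7, 2198 → Jan 7, 2199: 31 days (December has 31).
Jan 7, 2199 → Feb 7, 2199: 31 days (January has 31).
Feb 7, 2199 → Mar 7, 2199: 28 days (February has 28).
Mar 7, 2199 → Apr 7, 2199: 31 days (March has 31).
Apr 7, 2199 → May 7, 2199: 30 days (April has 30).
May 7, 2199 → Jun 7, 2199: 31 days (May has 31).
Jun 7, 2199 → Jul 7, 2199: 30 days (June has 30).
Jul 7, 2199 → Aug 7, 2199: 31 days (July has 31).
Aug 7, 2199 → Sep 7, 2199: 31 days (August has 31).
Sep 7, 2199 → Sep 27, 2199: 20 days.
Total: 385 days.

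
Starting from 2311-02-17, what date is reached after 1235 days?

+365 (one year) → Feb 17, 2312 (870 left).
+366 (one year; includes Feb 29, 2312) → Feb 17, 2313 (504 left).
+365 (one year) → Feb 17, 2314 (139 left).
Feb has 28 days: +12 → Mar 1, 2314 (127 left).
Mar has 31 days: +31 → Apr 1, 2314 (96 left).
Apr has 30 days: +30 → May 1, 2314 (66 left).
May has 31 days: +31 → Jun 1, 2314 (35 left).
Jun has 30 days: +30 → Jul 1, 2314 (5 left).
+5 → Jul 6, 2314.

July 6, 2314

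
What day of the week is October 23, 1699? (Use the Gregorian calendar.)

Doomsday rule: the anchor day for the 1600s is Tuesday. For year 99: 99÷12 = 8 r 3, and 3÷4 = 0, so 8+3+0 = 11.
Tuesday + 11 ≡ Saturday — that's 1699's doomsday.
In October the doomsday date is Oct 10.
Oct 23 is 13 days after Oct 10; 13 mod 7 = 6, so Saturday + 6 = Friday.

Friday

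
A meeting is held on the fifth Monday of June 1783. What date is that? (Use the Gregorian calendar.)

June 30, 1783

June 1, 1783 is a Sunday.
The first Monday is therefore June 2 (1 days later).
The fifth Monday is 2 + 4×7 = June 30.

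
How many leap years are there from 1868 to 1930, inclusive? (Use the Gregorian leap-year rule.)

Multiples of 4 in [1868,1930]: 16.
Of those, multiples of 100: 1 (not leap unless ÷400).
Multiples of 400: 0.
Leap years = 16 − 1 + 0 = 15.

15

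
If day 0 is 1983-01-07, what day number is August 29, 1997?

5348

Jan 7, 1983 → Jan 7, 1984: 365 days.
Jan 7, 1984 → Jan 7, 1985: 366 days (Feb 29, 1984 is in that span).
Jan 7, 1985 → Jan 7, 1986: 365 days.
Jan 7, 1986 → Jan 7, 1987: 365 days.
Jan 7, 1987 → Jan 7, 1988: 365 days.
Jan 7, 1988 → Jan 7, 1989: 366 days (Feb 29, 1988 is in that span).
Jan 7, 1989 → Jan 7, 1990: 365 days.
Jan 7, 1990 → Jan 7, 1991: 365 days.
Jan 7, 1991 → Jan 7, 1992: 365 days.
Jan 7, 1992 → Jan 7, 1993: 366 days (Feb 29, 1992 is in that span).
Jan 7, 1993 → Jan 7, 1994: 365 days.
Jan 7, 1994 → Jan 7, 1995: 365 days.
Jan 7, 1995 → Jan 7, 1996: 365 days.
Jan 7, 1996 → Jan 7, 1997: 366 days (Feb 29, 1996 is in that span).
Jan 7, 1997 → Feb 7, 1997: 31 days (January has 31).
Feb 7, 1997 → Mar 7, 1997: 28 days (February has 28).
Mar 7, 1997 → Apr 7, 1997: 31 days (March has 31).
Apr 7, 1997 → May 7, 1997: 30 days (April has 30).
May 7, 1997 → Jun 7, 1997: 31 days (May has 31).
Jun 7, 1997 → Jul 7, 1997: 30 days (June has 30).
Jul 7, 1997 → Aug 7, 1997: 31 days (July has 31).
Aug 7, 1997 → Aug 29, 1997: 22 days.
Total: 5348 days.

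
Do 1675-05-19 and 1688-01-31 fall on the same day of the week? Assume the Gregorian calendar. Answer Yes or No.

From May 19, 1675 to Jan 31, 1688 is 4640 days.
4640 mod 7 = 6, so they are different weekdays.
(May 19, 1675 is a Sunday; Jan 31, 1688 is a Saturday.)

No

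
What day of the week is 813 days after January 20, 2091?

Sunday

First find the weekday of Jan 20, 2091. Doomsday rule: the anchor day for the 2000s is Tuesday. For year 91: 91÷12 = 7 r 7, and 7÷4 = 1, so 7+7+1 = 15.
Tuesday + 15 ≡ Wednesday — that's 2091's doomsday.
In January the doomsday date is Jan 3 (2091 is not a leap year).
Jan 20 is 17 days after Jan 3; 17 mod 7 = 3, so Wednesday + 3 = Saturday.
813 mod 7 = 1, so 813 days after a Saturday is Saturday + 1 = Sunday.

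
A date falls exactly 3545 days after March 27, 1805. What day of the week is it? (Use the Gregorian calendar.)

Mar 27, 1805 is a Wednesday.
3545 mod 7 = 3, so 3545 days after a Wednesday is Wednesday + 3 = Saturday.

Saturday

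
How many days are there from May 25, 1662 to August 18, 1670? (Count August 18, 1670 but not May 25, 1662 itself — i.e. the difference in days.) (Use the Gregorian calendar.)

May 25, 1662 → May 25, 1663: 365 days.
May 25, 1663 → May 25, 1664: 366 days (Feb 29, 1664 is in that span).
May 25, 1664 → May 25, 1665: 365 days.
May 25, 1665 → May 25, 1666: 365 days.
May 25, 1666 → May 25, 1667: 365 days.
May 25, 1667 → May 25, 1668: 366 days (Feb 29, 1668 is in that span).
May 25, 1668 → May 25, 1669: 365 days.
May 25, 1669 → May 25, 1670: 365 days.
May 25, 1670 → Jun 25, 1670: 31 days (May has 31).
Jun 25, 1670 → Jul 25, 1670: 30 days (June has 30).
Jul 25, 1670 → Aug 18, 1670: 24 days.
Total: 3007 days.

3007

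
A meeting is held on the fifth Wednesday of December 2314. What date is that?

December 30, 2314

December 1, 2314 is a Tuesday.
The first Wednesday is therefore December 2 (1 days later).
The fifth Wednesday is 2 + 4×7 = December 30.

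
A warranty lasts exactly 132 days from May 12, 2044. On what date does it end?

May has 31 days: +20 → Jun 1, 2044 (112 left).
Jun has 30 days: +30 → Jul 1, 2044 (82 left).
Jul has 31 days: +31 → Aug 1, 2044 (51 left).
Aug has 31 days: +31 → Sep 1, 2044 (20 left).
+20 → Sep 21, 2044.

September 21, 2044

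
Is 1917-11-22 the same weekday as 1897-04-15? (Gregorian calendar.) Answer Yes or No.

Yes

From Apr 15, 1897 to Nov 22, 1917 is 7525 days.
7525 mod 7 = 0, so they are the same weekday.
(Apr 15, 1897 is a Thursday; Nov 22, 1917 is a Thursday.)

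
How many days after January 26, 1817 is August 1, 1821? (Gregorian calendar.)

Jan 26, 1817 → Jan 26, 1818: 365 days.
Jan 26, 1818 → Jan 26, 1819: 365 days.
Jan 26, 1819 → Jan 26, 1820: 365 days.
Jan 26, 1820 → Jan 26, 1821: 366 days (Feb 29, 1820 is in that span).
Jan 26, 1821 → Feb 26, 1821: 31 days (January has 31).
Feb 26, 1821 → Mar 26, 1821: 28 days (February has 28).
Mar 26, 1821 → Apr 26, 1821: 31 days (March has 31).
Apr 26, 1821 → May 26, 1821: 30 days (April has 30).
May 26, 1821 → Jun 26, 1821: 31 days (May has 31).
Jun 26, 1821 → Jul 26, 1821: 30 days (June has 30).
Jul 26, 1821 → Aug 1, 1821: 6 days.
Total: 1648 days.

1648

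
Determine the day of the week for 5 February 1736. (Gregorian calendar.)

Doomsday rule: the anchor day for the 1700s is Sunday. For year 36: 36÷12 = 3 r 0, and 0÷4 = 0, so 3+0+0 = 3.
Sunday + 3 ≡ Wednesday — that's 1736's doomsday.
In February the doomsday date is Feb 29 (1736 is a leap year (divisible by 4)).
Feb 5 is 24 days before Feb 29; 24 mod 7 = 3, so Wednesday − 3 = Sunday.

Sunday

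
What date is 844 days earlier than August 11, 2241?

−365 (one year) → Aug 11, 2240 (479 left).
−366 (one year; includes Feb 29, 2240) → Aug 11, 2239 (113 left).
−11 → Jul 31, 2239 (end of Jul, 31 days; 102 left).
−31 → Jun 30, 2239 (end of Jun, 30 days; 71 left).
−30 → May 31, 2239 (end of May, 31 days; 41 left).
−31 → Apr 30, 2239 (end of Apr, 30 days; 10 left).
−10 → Apr 20, 2239.

April 20, 2239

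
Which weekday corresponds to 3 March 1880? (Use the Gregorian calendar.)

Wednesday

Doomsday rule: the anchor day for the 1800s is Friday. For year 80: 80÷12 = 6 r 8, and 8÷4 = 2, so 6+8+2 = 16.
Friday + 16 ≡ Sunday — that's 1880's doomsday.
In March the doomsday date is Mar 14.
Mar 3 is 11 days before Mar 14; 11 mod 7 = 4, so Sunday − 4 = Wednesday.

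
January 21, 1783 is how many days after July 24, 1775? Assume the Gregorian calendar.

2738

Jul 24, 1775 → Jul 24, 1776: 366 days (Feb 29, 1776 is in that span).
Jul 24, 1776 → Jul 24, 1777: 365 days.
Jul 24, 1777 → Jul 24, 1778: 365 days.
Jul 24, 1778 → Jul 24, 1779: 365 days.
Jul 24, 1779 → Jul 24, 1780: 366 days (Feb 29, 1780 is in that span).
Jul 24, 1780 → Jul 24, 1781: 365 days.
Jul 24, 1781 → Jul 24, 1782: 365 days.
Jul 24, 1782 → Aug 24, 1782: 31 days (July has 31).
Aug 24, 1782 → Sep 24, 1782: 31 days (August has 31).
Sep 24, 1782 → Oct 24, 1782: 30 days (September has 30).
Oct 24, 1782 → Nov 24, 1782: 31 days (October has 31).
Nov 24, 1782 → Dec 24, 1782: 30 days (November has 30).
Dec 24, 1782 → Jan 21, 1783: 28 days.
Total: 2738 days.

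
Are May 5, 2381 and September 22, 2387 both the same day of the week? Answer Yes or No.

From May 5, 2381 to Sep 22, 2387 is 2331 days.
2331 mod 7 = 0, so they are the same weekday.
(May 5, 2381 is a Tuesday; Sep 22, 2387 is a Tuesday.)

Yes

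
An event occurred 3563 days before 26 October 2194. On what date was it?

January 23, 2185

−365 (one year) → Oct 26, 2193 (3198 left).
−365 (one year) → Oct 26, 2192 (2833 left).
−366 (one year; includes Feb 29, 2192) → Oct 26, 2191 (2467 left).
−365 (one year) → Oct 26, 2190 (2102 left).
−365 (one year) → Oct 26, 2189 (1737 left).
−365 (one year) → Oct 26, 2188 (1372 left).
−366 (one year; includes Feb 29, 2188) → Oct 26, 2187 (1006 left).
−365 (one year) → Oct 26, 2186 (641 left).
−365 (one year) → Oct 26, 2185 (276 left).
−26 → Sep 30, 2185 (end of Sep, 30 days; 250 left).
−30 → Aug 31, 2185 (end of Aug, 31 days; 220 left).
−31 → Jul 31, 2185 (end of Jul, 31 days; 189 left).
−31 → Jun 30, 2185 (end of Jun, 30 days; 158 left).
−30 → May 31, 2185 (end of May, 31 days; 128 left).
−31 → Apr 30, 2185 (end of Apr, 30 days; 97 left).
−30 → Mar 31, 2185 (end of Mar, 31 days; 67 left).
−31 → Feb 28, 2185 (end of Feb, 28 days; 36 left).
−28 → Jan 31, 2185 (end of Jan, 31 days; 8 left).
−8 → Jan 23, 2185.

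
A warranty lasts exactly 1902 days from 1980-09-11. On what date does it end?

November 26, 1985

+365 (one year) → Sep 11, 1981 (1537 left).
+365 (one year) → Sep 11, 1982 (1172 left).
+365 (one year) → Sep 11, 1983 (807 left).
+366 (one year; includes Feb 29, 1984) → Sep 11, 1984 (441 left).
+365 (one year) → Sep 11, 1985 (76 left).
Sep has 30 days: +20 → Oct 1, 1985 (56 left).
Oct has 31 days: +31 → Nov 1, 1985 (25 left).
+25 → Nov 26, 1985.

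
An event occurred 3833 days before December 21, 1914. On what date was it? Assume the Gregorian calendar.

June 23, 1904

−365 (one year) → Dec 21, 1913 (3468 left).
−365 (one year) → Dec 21, 1912 (3103 left).
−366 (one year; includes Feb 29, 1912) → Dec 21, 1911 (2737 left).
−365 (one year) → Dec 21, 1910 (2372 left).
−365 (one year) → Dec 21, 1909 (2007 left).
−365 (one year) → Dec 21, 1908 (1642 left).
−366 (one year; includes Feb 29, 1908) → Dec 21, 1907 (1276 left).
−365 (one year) → Dec 21, 1906 (911 left).
−365 (one year) → Dec 21, 1905 (546 left).
−365 (one year) → Dec 21, 1904 (181 left).
−21 → Nov 30, 1904 (end of Nov, 30 days; 160 left).
−30 → Oct 31, 1904 (end of Oct, 31 days; 130 left).
−31 → Sep 30, 1904 (end of Sep, 30 days; 99 left).
−30 → Aug 31, 1904 (end of Aug, 31 days; 69 left).
−31 → Jul 31, 1904 (end of Jul, 31 days; 38 left).
−31 → Jun 30, 1904 (end of Jun, 30 days; 7 left).
−7 → Jun 23, 1904.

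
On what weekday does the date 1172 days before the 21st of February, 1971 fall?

Thursday

First find the weekday of Feb 21, 1971. Doomsday rule: the anchor day for the 1900s is Wednesday. For year 71: 71÷12 = 5 r 11, and 11÷4 = 2, so 5+11+2 = 18.
Wednesday + 18 ≡ Sunday — that's 1971's doomsday.
In February the doomsday date is Feb 28 (1971 is not a leap year).
Feb 21 is 7 days before Feb 28; 7 mod 7 = 0, so Sunday − 0 = Sunday.
1172 mod 7 = 3, so 1172 days before a Sunday is Sunday − 3 = Thursday.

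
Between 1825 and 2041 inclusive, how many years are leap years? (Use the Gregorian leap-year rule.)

Multiples of 4 in [1825,2041]: 54.
Of those, multiples of 100: 2 (not leap unless ÷400).
Multiples of 400: 1.
Leap years = 54 − 2 + 1 = 53.

53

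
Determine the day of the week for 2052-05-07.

Tuesday

Doomsday rule: the anchor day for the 2000s is Tuesday. For year 52: 52÷12 = 4 r 4, and 4÷4 = 1, so 4+4+1 = 9.
Tuesday + 9 ≡ Thursday — that's 2052's doomsday.
In May the doomsday date is May 9.
May 7 is 2 days before May 9; 2 mod 7 = 2, so Thursday − 2 = Tuesday.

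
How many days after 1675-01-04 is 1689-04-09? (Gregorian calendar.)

5209

Jan 4, 1675 → Jan 4, 1676: 365 days.
Jan 4, 1676 → Jan 4, 1677: 366 days (Feb 29, 1676 is in that span).
Jan 4, 1677 → Jan 4, 1678: 365 days.
Jan 4, 1678 → Jan 4, 1679: 365 days.
Jan 4, 1679 → Jan 4, 1680: 365 days.
Jan 4, 1680 → Jan 4, 1681: 366 days (Feb 29, 1680 is in that span).
Jan 4, 1681 → Jan 4, 1682: 365 days.
Jan 4, 1682 → Jan 4, 1683: 365 days.
Jan 4, 1683 → Jan 4, 1684: 365 days.
Jan 4, 1684 → Jan 4, 1685: 366 days (Feb 29, 1684 is in that span).
Jan 4, 1685 → Jan 4, 1686: 365 days.
Jan 4, 1686 → Jan 4, 1687: 365 days.
Jan 4, 1687 → Jan 4, 1688: 365 days.
Jan 4, 1688 → Jan 4, 1689: 366 days (Feb 29, 1688 is in that span).
Jan 4, 1689 → Feb 4, 1689: 31 days (January has 31).
Feb 4, 1689 → Mar 4, 1689: 28 days (February has 28).
Mar 4, 1689 → Apr 4, 1689: 31 days (March has 31).
Apr 4, 1689 → Apr 9, 1689: 5 days.
Total: 5209 days.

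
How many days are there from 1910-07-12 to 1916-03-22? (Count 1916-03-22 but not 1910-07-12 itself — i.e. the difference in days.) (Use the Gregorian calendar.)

2080

Jul 12, 1910 → Jul 12, 1911: 365 days.
Jul 12, 1911 → Jul 12, 1912: 366 days (Feb 29, 1912 is in that span).
Jul 12, 1912 → Jul 12, 1913: 365 days.
Jul 12, 1913 → Jul 12, 1914: 365 days.
Jul 12, 1914 → Jul 12, 1915: 365 days.
Jul 12, 1915 → Aug 12, 1915: 31 days (July has 31).
Aug 12, 1915 → Sep 12, 1915: 31 days (August has 31).
Sep 12, 1915 → Oct 12, 1915: 30 days (September has 30).
Oct 12, 1915 → Nov 12, 1915: 31 days (October has 31).
Nov 12, 1915 → Dec 12, 1915: 30 days (November has 30).
Dec 12, 1915 → Jan 12, 1916: 31 days (December has 31).
Jan 12, 1916 → Feb 12, 1916: 31 days (January has 31).
Feb 12, 1916 → Mar 12, 1916: 29 days (February has 29).
Mar 12, 1916 → Mar 22, 1916: 10 days.
Total: 2080 days.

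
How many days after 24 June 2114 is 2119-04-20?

Jun 24, 2114 → Jun 24, 2115: 365 days.
Jun 24, 2115 → Jun 24, 2116: 366 days (Feb 29, 2116 is in that span).
Jun 24, 2116 → Jun 24, 2117: 365 days.
Jun 24, 2117 → Jun 24, 2118: 365 days.
Jun 24, 2118 → Jul 24, 2118: 30 days (June has 30).
Jul 24, 2118 → Aug 24, 2118: 31 days (July has 31).
Aug 24, 2118 → Sep 24, 2118: 31 days (August has 31).
Sep 24, 2118 → Oct 24, 2118: 30 days (September has 30).
Oct 24, 2118 → Nov 24, 2118: 31 days (October has 31).
Nov 24, 2118 → Dec 24, 2118: 30 days (November has 30).
Dec 24, 2118 → Jan 24, 2119: 31 days (December has 31).
Jan 24, 2119 → Feb 24, 2119: 31 days (January has 31).
Feb 24, 2119 → Mar 24, 2119: 28 days (February has 28).
Mar 24, 2119 → Apr 20, 2119: 27 days.
Total: 1761 days.

1761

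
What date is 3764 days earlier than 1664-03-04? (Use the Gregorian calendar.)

−366 (one year; includes Feb 29, 1664) → Mar 4, 1663 (3398 left).
−365 (one year) → Mar 4, 1662 (3033 left).
−365 (one year) → Mar 4, 1661 (2668 left).
−365 (one year) → Mar 4, 1660 (2303 left).
−366 (one year; includes Feb 29, 1660) → Mar 4, 1659 (1937 left).
−365 (one year) → Mar 4, 1658 (1572 left).
−365 (one year) → Mar 4, 1657 (1207 left).
−365 (one year) → Mar 4, 1656 (842 left).
−366 (one year; includes Feb 29, 1656) → Mar 4, 1655 (476 left).
−365 (one year) → Mar 4, 1654 (111 left).
−4 → Feb 28, 1654 (end of Feb, 28 days; 107 left).
−28 → Jan 31, 1654 (end of Jan, 31 days; 79 left).
−31 → Dec 31, 1653 (end of Dec, 31 days; 48 left).
−31 → Nov 30, 1653 (end of Nov, 30 days; 17 left).
−17 → Nov 13, 1653.

November 13, 1653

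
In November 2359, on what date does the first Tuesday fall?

November 1, 2359 is a Sunday.
The first Tuesday is therefore November 3 (2 days later).

November 3, 2359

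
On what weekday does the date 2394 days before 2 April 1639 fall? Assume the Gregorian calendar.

First find the weekday of Apr 2, 1639. Doomsday rule: the anchor day for the 1600s is Tuesday. For year 39: 39÷12 = 3 r 3, and 3÷4 = 0, so 3+3+0 = 6.
Tuesday + 6 ≡ Monday — that's 1639's doomsday.
In April the doomsday date is Apr 4.
Apr 2 is 2 days before Apr 4; 2 mod 7 = 2, so Monday − 2 = Saturday.
2394 mod 7 = 0, so 2394 days before a Saturday is Saturday − 0 = Saturday.

Saturday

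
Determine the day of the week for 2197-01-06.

Friday

January 1, 2197 is a Sunday.
Jan 1, 2197 → Jan 6, 2197: 5 days.
Total: 5 days.
5 mod 7 = 5, so Sunday + 5 = Friday.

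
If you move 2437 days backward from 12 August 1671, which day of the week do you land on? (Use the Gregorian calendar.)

Aug 12, 1671 is a Wednesday.
2437 mod 7 = 1, so 2437 days before a Wednesday is Wednesday − 1 = Tuesday.

Tuesday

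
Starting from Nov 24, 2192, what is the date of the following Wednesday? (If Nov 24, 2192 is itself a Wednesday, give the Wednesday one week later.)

November 28, 2192

Nov 24, 2192 is a Saturday.
From Saturday to the next Wednesday is 4 days.
Nov 24, 2192 + 4 = Nov 28, 2192.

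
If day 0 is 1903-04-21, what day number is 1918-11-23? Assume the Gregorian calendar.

5695

Apr 21, 1903 → Apr 21, 1904: 366 days (Feb 29, 1904 is in that span).
Apr 21, 1904 → Apr 21, 1905: 365 days.
Apr 21, 1905 → Apr 21, 1906: 365 days.
Apr 21, 1906 → Apr 21, 1907: 365 days.
Apr 21, 1907 → Apr 21, 1908: 366 days (Feb 29, 1908 is in that span).
Apr 21, 1908 → Apr 21, 1909: 365 days.
Apr 21, 1909 → Apr 21, 1910: 365 days.
Apr 21, 1910 → Apr 21, 1911: 365 days.
Apr 21, 1911 → Apr 21, 1912: 366 days (Feb 29, 1912 is in that span).
Apr 21, 1912 → Apr 21, 1913: 365 days.
Apr 21, 1913 → Apr 21, 1914: 365 days.
Apr 21, 1914 → Apr 21, 1915: 365 days.
Apr 21, 1915 → Apr 21, 1916: 366 days (Feb 29, 1916 is in that span).
Apr 21, 1916 → Apr 21, 1917: 365 days.
Apr 21, 1917 → Apr 21, 1918: 365 days.
Apr 21, 1918 → May 21, 1918: 30 days (April has 30).
May 21, 1918 → Jun 21, 1918: 31 days (May has 31).
Jun 21, 1918 → Jul 21, 1918: 30 days (June has 30).
Jul 21, 1918 → Aug 21, 1918: 31 days (July has 31).
Aug 21, 1918 → Sep 21, 1918: 31 days (August has 31).
Sep 21, 1918 → Oct 21, 1918: 30 days (September has 30).
Oct 21, 1918 → Nov 21, 1918: 31 days (October has 31).
Nov 21, 1918 → Nov 23, 1918: 2 days.
Total: 5695 days.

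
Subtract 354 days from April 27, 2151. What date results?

May 8, 2150

−27 → Mar 31, 2151 (end of Mar, 31 days; 327 left).
−31 → Feb 28, 2151 (end of Feb, 28 days; 296 left).
−28 → Jan 31, 2151 (end of Jan, 31 days; 268 left).
−31 → Dec 31, 2150 (end of Dec, 31 days; 237 left).
−31 → Nov 30, 2150 (end of Nov, 30 days; 206 left).
−30 → Oct 31, 2150 (end of Oct, 31 days; 176 left).
−31 → Sep 30, 2150 (end of Sep, 30 days; 145 left).
−30 → Aug 31, 2150 (end of Aug, 31 days; 115 left).
−31 → Jul 31, 2150 (end of Jul, 31 days; 84 left).
−31 → Jun 30, 2150 (end of Jun, 30 days; 53 left).
−30 → May 31, 2150 (end of May, 31 days; 23 left).
−23 → May 8, 2150.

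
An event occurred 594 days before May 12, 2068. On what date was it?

September 26, 2066

−366 (one year; includes Feb 29, 2068) → May 12, 2067 (228 left).
−12 → Apr 30, 2067 (end of Apr, 30 days; 216 left).
−30 → Mar 31, 2067 (end of Mar, 31 days; 186 left).
−31 → Feb 28, 2067 (end of Feb, 28 days; 155 left).
−28 → Jan 31, 2067 (end of Jan, 31 days; 127 left).
−31 → Dec 31, 2066 (end of Dec, 31 days; 96 left).
−31 → Nov 30, 2066 (end of Nov, 30 days; 65 left).
−30 → Oct 31, 2066 (end of Oct, 31 days; 35 left).
−31 → Sep 30, 2066 (end of Sep, 30 days; 4 left).
−4 → Sep 26, 2066.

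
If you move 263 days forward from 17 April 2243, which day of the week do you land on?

Apr 17, 2243 is a Monday.
263 mod 7 = 4, so 263 days after a Monday is Monday + 4 = Friday.

Friday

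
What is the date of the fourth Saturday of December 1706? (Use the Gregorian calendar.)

December 1, 1706 is a Wednesday.
The first Saturday is therefore December 4 (3 days later).
The fourth Saturday is 4 + 3×7 = December 25.

December 25, 1706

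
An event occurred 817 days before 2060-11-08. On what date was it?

−366 (one year; includes Feb 29, 2060) → Nov 8, 2059 (451 left).
−365 (one year) → Nov 8, 2058 (86 left).
−8 → Oct 31, 2058 (end of Oct, 31 days; 78 left).
−31 → Sep 30, 2058 (end of Sep, 30 days; 47 left).
−30 → Aug 31, 2058 (end of Aug, 31 days; 17 left).
−17 → Aug 14, 2058.

August 14, 2058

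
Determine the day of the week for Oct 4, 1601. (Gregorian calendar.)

Doomsday rule: the anchor day for the 1600s is Tuesday. For year 01: 1÷12 = 0 r 1, and 1÷4 = 0, so 0+1+0 = 1.
Tuesday + 1 ≡ Wednesday — that's 1601's doomsday.
In October the doomsday date is Oct 10.
Oct 4 is 6 days before Oct 10; 6 mod 7 = 6, so Wednesday − 6 = Thursday.

Thursday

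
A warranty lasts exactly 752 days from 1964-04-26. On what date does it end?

+365 (one year) → Apr 26, 1965 (387 left).
Apr has 30 days: +5 → May 1, 1965 (382 left).
May has 31 days: +31 → Jun 1, 1965 (351 left).
Jun has 30 days: +30 → Jul 1, 1965 (321 left).
Jul has 31 days: +31 → Aug 1, 1965 (290 left).
Aug has 31 days: +31 → Sep 1, 1965 (259 left).
Sep has 30 days: +30 → Oct 1, 1965 (229 left).
Oct has 31 days: +31 → Nov 1, 1965 (198 left).
Nov has 30 days: +30 → Dec 1, 1965 (168 left).
Dec has 31 days: +31 → Jan 1, 1966 (137 left).
Jan has 31 days: +31 → Feb 1, 1966 (106 left).
Feb has 28 days: +28 → Mar 1, 1966 (78 left).
Mar has 31 days: +31 → Apr 1, 1966 (47 left).
Apr has 30 days: +30 → May 1, 1966 (17 left).
+17 → May 18, 1966.

May 18, 1966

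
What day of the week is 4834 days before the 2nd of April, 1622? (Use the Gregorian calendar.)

Apr 2, 1622 is a Saturday.
4834 mod 7 = 4, so 4834 days before a Saturday is Saturday − 4 = Tuesday.

Tuesday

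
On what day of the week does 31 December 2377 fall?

Doomsday rule: the anchor day for the 2300s is Wednesday. For year 77: 77÷12 = 6 r 5, and 5÷4 = 1, so 6+5+1 = 12.
Wednesday + 12 ≡ Monday — that's 2377's doomsday.
In December the doomsday date is Dec 12.
Dec 31 is 19 days after Dec 12; 19 mod 7 = 5, so Monday + 5 = Saturday.

Saturday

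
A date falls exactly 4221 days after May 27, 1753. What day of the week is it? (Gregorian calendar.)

First find the weekday of May 27, 1753. Doomsday rule: the anchor day for the 1700s is Sunday. For year 53: 53÷12 = 4 r 5, and 5÷4 = 1, so 4+5+1 = 10.
Sunday + 10 ≡ Wednesday — that's 1753's doomsday.
In May the doomsday date is May 9.
May 27 is 18 days after May 9; 18 mod 7 = 4, so Wednesday + 4 = Sunday.
4221 mod 7 = 0, so 4221 days after a Sunday is Sunday + 0 = Sunday.

Sunday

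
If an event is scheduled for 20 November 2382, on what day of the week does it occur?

Saturday

Doomsday rule: the anchor day for the 2300s is Wednesday. For year 82: 82÷12 = 6 r 10, and 10÷4 = 2, so 6+10+2 = 18.
Wednesday + 18 ≡ Sunday — that's 2382's doomsday.
In November the doomsday date is Nov 7.
Nov 20 is 13 days after Nov 7; 13 mod 7 = 6, so Sunday + 6 = Saturday.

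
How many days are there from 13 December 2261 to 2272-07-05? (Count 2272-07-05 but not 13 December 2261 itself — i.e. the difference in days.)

3857

Dec 13, 2261 → Dec 13, 2262: 365 days.
Dec 13, 2262 → Dec 13, 2263: 365 days.
Dec 13, 2263 → Dec 13, 2264: 366 days (Feb 29, 2264 is in that span).
Dec 13, 2264 → Dec 13, 2265: 365 days.
Dec 13, 2265 → Dec 13, 2266: 365 days.
Dec 13, 2266 → Dec 13, 2267: 365 days.
Dec 13, 2267 → Dec 13, 2268: 366 days (Feb 29, 2268 is in that span).
Dec 13, 2268 → Dec 13, 2269: 365 days.
Dec 13, 2269 → Dec 13, 2270: 365 days.
Dec 13, 2270 → Dec 13, 2271: 365 days.
Dec 13, 2271 → Jan 13, 2272: 31 days (December has 31).
Jan 13, 2272 → Feb 13, 2272: 31 days (January has 31).
Feb 13, 2272 → Mar 13, 2272: 29 days (February has 29).
Mar 13, 2272 → Apr 13, 2272: 31 days (March has 31).
Apr 13, 2272 → May 13, 2272: 30 days (April has 30).
May 13, 2272 → Jun 13, 2272: 31 days (May has 31).
Jun 13, 2272 → Jul 5, 2272: 22 days.
Total: 3857 days.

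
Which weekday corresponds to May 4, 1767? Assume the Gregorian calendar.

Doomsday rule: the anchor day for the 1700s is Sunday. For year 67: 67÷12 = 5 r 7, and 7÷4 = 1, so 5+7+1 = 13.
Sunday + 13 ≡ Saturday — that's 1767's doomsday.
In May the doomsday date is May 9.
May 4 is 5 days before May 9; 5 mod 7 = 5, so Saturday − 5 = Monday.

Monday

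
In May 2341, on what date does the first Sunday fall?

May 1, 2341 is a Thursday.
The first Sunday is therefore May 4 (3 days later).

May 4, 2341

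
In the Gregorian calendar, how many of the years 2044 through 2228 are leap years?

45

Multiples of 4 in [2044,2228]: 47.
Of those, multiples of 100: 2 (not leap unless ÷400).
Multiples of 400: 0.
Leap years = 47 − 2 + 0 = 45.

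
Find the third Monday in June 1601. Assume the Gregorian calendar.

June 18, 1601

June 1, 1601 is a Friday.
The first Monday is therefore June 4 (3 days later).
The third Monday is 4 + 2×7 = June 18.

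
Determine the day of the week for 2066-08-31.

Doomsday rule: the anchor day for the 2000s is Tuesday. For year 66: 66÷12 = 5 r 6, and 6÷4 = 1, so 5+6+1 = 12.
Tuesday + 12 ≡ Sunday — that's 2066's doomsday.
In August the doomsday date is Aug 8.
Aug 31 is 23 days after Aug 8; 23 mod 7 = 2, so Sunday + 2 = Tuesday.

Tuesday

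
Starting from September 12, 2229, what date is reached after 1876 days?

November 1, 2234

+365 (one year) → Sep 12, 2230 (1511 left).
+365 (one year) → Sep 12, 2231 (1146 left).
+366 (one year; includes Feb 29, 2232) → Sep 12, 2232 (780 left).
+365 (one year) → Sep 12, 2233 (415 left).
+365 (one year) → Sep 12, 2234 (50 left).
Sep has 30 days: +19 → Oct 1, 2234 (31 left).
Oct has 31 days: +31 → Nov 1, 2234 (0 left).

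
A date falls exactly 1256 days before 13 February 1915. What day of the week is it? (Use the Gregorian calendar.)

First find the weekday of Feb 13, 1915. Doomsday rule: the anchor day for the 1900s is Wednesday. For year 15: 15÷12 = 1 r 3, and 3÷4 = 0, so 1+3+0 = 4.
Wednesday + 4 ≡ Sunday — that's 1915's doomsday.
In February the doomsday date is Feb 28 (1915 is not a leap year).
Feb 13 is 15 days before Feb 28; 15 mod 7 = 1, so Sunday − 1 = Saturday.
1256 mod 7 = 3, so 1256 days before a Saturday is Saturday − 3 = Wednesday.

Wednesday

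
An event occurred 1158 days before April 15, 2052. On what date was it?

February 12, 2049

−366 (one year; includes Feb 29, 2052) → Apr 15, 2051 (792 left).
−365 (one year) → Apr 15, 2050 (427 left).
−365 (one year) → Apr 15, 2049 (62 left).
−15 → Mar 31, 2049 (end of Mar, 31 days; 47 left).
−31 → Feb 28, 2049 (end of Feb, 28 days; 16 left).
−16 → Feb 12, 2049.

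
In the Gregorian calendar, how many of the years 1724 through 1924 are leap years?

49

Multiples of 4 in [1724,1924]: 51.
Of those, multiples of 100: 2 (not leap unless ÷400).
Multiples of 400: 0.
Leap years = 51 − 2 + 0 = 49.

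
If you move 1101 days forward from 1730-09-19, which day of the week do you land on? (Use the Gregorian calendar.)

Thursday

Sep 19, 1730 is a Tuesday.
1101 mod 7 = 2, so 1101 days after a Tuesday is Tuesday + 2 = Thursday.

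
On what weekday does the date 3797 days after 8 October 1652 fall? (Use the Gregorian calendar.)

Oct 8, 1652 is a Tuesday.
3797 mod 7 = 3, so 3797 days after a Tuesday is Tuesday + 3 = Friday.

Friday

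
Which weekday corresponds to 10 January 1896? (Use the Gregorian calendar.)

Doomsday rule: the anchor day for the 1800s is Friday. For year 96: 96÷12 = 8 r 0, and 0÷4 = 0, so 8+0+0 = 8.
Friday + 8 ≡ Saturday — that's 1896's doomsday.
In January the doomsday date is Jan 4 (1896 is a leap year (divisible by 4)).
Jan 10 is 6 days after Jan 4; 6 mod 7 = 6, so Saturday + 6 = Friday.

Friday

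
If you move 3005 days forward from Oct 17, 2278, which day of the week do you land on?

Oct 17, 2278 is a Thursday.
3005 mod 7 = 2, so 3005 days after a Thursday is Thursday + 2 = Saturday.

Saturday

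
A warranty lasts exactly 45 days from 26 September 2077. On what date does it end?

November 10, 2077

Sep has 30 days: +5 → Oct 1, 2077 (40 left).
Oct has 31 days: +31 → Nov 1, 2077 (9 left).
+9 → Nov 10, 2077.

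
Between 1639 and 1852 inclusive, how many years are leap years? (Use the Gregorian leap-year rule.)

52

Multiples of 4 in [1639,1852]: 54.
Of those, multiples of 100: 2 (not leap unless ÷400).
Multiples of 400: 0.
Leap years = 54 − 2 + 0 = 52.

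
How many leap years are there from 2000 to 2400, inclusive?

98

Multiples of 4 in [2000,2400]: 101.
Of those, multiples of 100: 5 (not leap unless ÷400).
Multiples of 400: 2.
Leap years = 101 − 5 + 2 = 98.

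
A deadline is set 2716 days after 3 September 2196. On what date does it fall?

February 11, 2204

+365 (one year) → Sep 3, 2197 (2351 left).
+365 (one year) → Sep 3, 2198 (1986 left).
+365 (one year) → Sep 3, 2199 (1621 left).
+365 (one year) → Sep 3, 2200 (1256 left).
+365 (one year) → Sep 3, 2201 (891 left).
+365 (one year) → Sep 3, 2202 (526 left).
+365 (one year) → Sep 3, 2203 (161 left).
Sep has 30 days: +28 → Oct 1, 2203 (133 left).
Oct has 31 days: +31 → Nov 1, 2203 (102 left).
Nov has 30 days: +30 → Dec 1, 2203 (72 left).
Dec has 31 days: +31 → Jan 1, 2204 (41 left).
Jan has 31 days: +31 → Feb 1, 2204 (10 left).
+10 → Feb 11, 2204.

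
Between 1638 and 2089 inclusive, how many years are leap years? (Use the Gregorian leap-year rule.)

Multiples of 4 in [1638,2089]: 113.
Of those, multiples of 100: 4 (not leap unless ÷400).
Multiples of 400: 1.
Leap years = 113 − 4 + 1 = 110.

110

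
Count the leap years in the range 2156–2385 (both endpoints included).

56

Multiples of 4 in [2156,2385]: 58.
Of those, multiples of 100: 2 (not leap unless ÷400).
Multiples of 400: 0.
Leap years = 58 − 2 + 0 = 56.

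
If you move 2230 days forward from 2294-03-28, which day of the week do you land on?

Sunday

Mar 28, 2294 is a Wednesday.
2230 mod 7 = 4, so 2230 days after a Wednesday is Wednesday + 4 = Sunday.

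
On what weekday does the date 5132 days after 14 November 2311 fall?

Wednesday

Nov 14, 2311 is a Tuesday.
5132 mod 7 = 1, so 5132 days after a Tuesday is Tuesday + 1 = Wednesday.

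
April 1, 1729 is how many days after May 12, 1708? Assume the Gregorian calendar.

May 12, 1708 → May 12, 1709: 365 days.
May 12, 1709 → May 12, 1710: 365 days.
May 12, 1710 → May 12, 1711: 365 days.
May 12, 1711 → May 12, 1712: 366 days (Feb 29, 1712 is in that span).
May 12, 1712 → May 12, 1713: 365 days.
May 12, 1713 → May 12, 1714: 365 days.
May 12, 1714 → May 12, 1715: 365 days.
May 12, 1715 → May 12, 1716: 366 days (Feb 29, 1716 is in that span).
May 12, 1716 → May 12, 1717: 365 days.
May 12, 1717 → May 12, 1718: 365 days.
May 12, 1718 → May 12, 1719: 365 days.
May 12, 1719 → May 12, 1720: 366 days (Feb 29, 1720 is in that span).
May 12, 1720 → May 12, 1721: 365 days.
May 12, 1721 → May 12, 1722: 365 days.
May 12, 1722 → May 12, 1723: 365 days.
May 12, 1723 → May 12, 1724: 366 days (Feb 29, 1724 is in that span).
May 12, 1724 → May 12, 1725: 365 days.
May 12, 1725 → May 12, 1726: 365 days.
May 12, 1726 → May 12, 1727: 365 days.
May 12, 1727 → May 12, 1728: 366 days (Feb 29, 1728 is in that span).
May 12, 1728 → Jun 12, 1728: 31 days (May has 31).
Jun 12, 1728 → Jul 12, 1728: 30 days (June has 30).
Jul 12, 1728 → Aug 12, 1728: 31 days (July has 31).
Aug 12, 1728 → Sep 12, 1728: 31 days (August has 31).
Sep 12, 1728 → Oct 12, 1728: 30 days (September has 30).
Oct 12, 1728 → Nov 12, 1728: 31 days (October has 31).
Nov 12, 1728 → Dec 12, 1728: 30 days (November has 30).
Dec 12, 1728 → Jan 12, 1729: 31 days (December has 31).
Jan 12, 1729 → Feb 12, 1729: 31 days (January has 31).
Feb 12, 1729 → Mar 12, 1729: 28 days (February has 28).
Mar 12, 1729 → Apr 1, 1729: 20 days.
Total: 7629 days.

7629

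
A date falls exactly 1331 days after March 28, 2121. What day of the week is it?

Saturday

Mar 28, 2121 is a Friday.
1331 mod 7 = 1, so 1331 days after a Friday is Friday + 1 = Saturday.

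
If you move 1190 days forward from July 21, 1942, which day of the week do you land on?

Tuesday

First find the weekday of Jul 21, 1942. Doomsday rule: the anchor day for the 1900s is Wednesday. For year 42: 42÷12 = 3 r 6, and 6÷4 = 1, so 3+6+1 = 10.
Wednesday + 10 ≡ Saturday — that's 1942's doomsday.
In July the doomsday date is Jul 11.
Jul 21 is 10 days after Jul 11; 10 mod 7 = 3, so Saturday + 3 = Tuesday.
1190 mod 7 = 0, so 1190 days after a Tuesday is Tuesday + 0 = Tuesday.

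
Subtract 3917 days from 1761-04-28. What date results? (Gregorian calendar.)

August 7, 1750

−365 (one year) → Apr 28, 1760 (3552 left).
−366 (one year; includes Feb 29, 1760) → Apr 28, 1759 (3186 left).
−365 (one year) → Apr 28, 1758 (2821 left).
−365 (one year) → Apr 28, 1757 (2456 left).
−365 (one year) → Apr 28, 1756 (2091 left).
−366 (one year; includes Feb 29, 1756) → Apr 28, 1755 (1725 left).
−365 (one year) → Apr 28, 1754 (1360 left).
−365 (one year) → Apr 28, 1753 (995 left).
−365 (one year) → Apr 28, 1752 (630 left).
−366 (one year; includes Feb 29, 1752) → Apr 28, 1751 (264 left).
−28 → Mar 31, 1751 (end of Mar, 31 days; 236 left).
−31 → Feb 28, 1751 (end of Feb, 28 days; 205 left).
−28 → Jan 31, 1751 (end of Jan, 31 days; 177 left).
−31 → Dec 31, 1750 (end of Dec, 31 days; 146 left).
−31 → Nov 30, 1750 (end of Nov, 30 days; 115 left).
−30 → Oct 31, 1750 (end of Oct, 31 days; 85 left).
−31 → Sep 30, 1750 (end of Sep, 30 days; 54 left).
−30 → Aug 31, 1750 (end of Aug, 31 days; 24 left).
−24 → Aug 7, 1750.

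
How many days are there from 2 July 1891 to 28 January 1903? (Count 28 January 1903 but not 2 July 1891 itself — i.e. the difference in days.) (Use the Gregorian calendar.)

4227

Jul 2, 1891 → Jul 2, 1892: 366 days (Feb 29, 1892 is in that span).
Jul 2, 1892 → Jul 2, 1893: 365 days.
Jul 2, 1893 → Jul 2, 1894: 365 days.
Jul 2, 1894 → Jul 2, 1895: 365 days.
Jul 2, 1895 → Jul 2, 1896: 366 days (Feb 29, 1896 is in that span).
Jul 2, 1896 → Jul 2, 1897: 365 days.
Jul 2, 1897 → Jul 2, 1898: 365 days.
Jul 2, 1898 → Jul 2, 1899: 365 days.
Jul 2, 1899 → Jul 2, 1900: 365 days.
Jul 2, 1900 → Jul 2, 1901: 365 days.
Jul 2, 1901 → Jul 2, 1902: 365 days.
Jul 2, 1902 → Aug 2, 1902: 31 days (July has 31).
Aug 2, 1902 → Sep 2, 1902: 31 days (August has 31).
Sep 2, 1902 → Oct 2, 1902: 30 days (September has 30).
Oct 2, 1902 → Nov 2, 1902: 31 days (October has 31).
Nov 2, 1902 → Dec 2, 1902: 30 days (November has 30).
Dec 2, 1902 → Jan 2, 1903: 31 days (December has 31).
Jan 2, 1903 → Jan 28, 1903: 26 days.
Total: 4227 days.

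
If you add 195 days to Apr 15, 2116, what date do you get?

Apr has 30 days: +16 → May 1, 2116 (179 left).
May has 31 days: +31 → Jun 1, 2116 (148 left).
Jun has 30 days: +30 → Jul 1, 2116 (118 left).
Jul has 31 days: +31 → Aug 1, 2116 (87 left).
Aug has 31 days: +31 → Sep 1, 2116 (56 left).
Sep has 30 days: +30 → Oct 1, 2116 (26 left).
+26 → Oct 27, 2116.

October 27, 2116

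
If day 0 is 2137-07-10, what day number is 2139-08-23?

Jul 10, 2137 → Jul 10, 2138: 365 days.
Jul 10, 2138 → Jul 10, 2139: 365 days.
Jul 10, 2139 → Aug 10, 2139: 31 days (July has 31).
Aug 10, 2139 → Aug 23, 2139: 13 days.
Total: 774 days.

774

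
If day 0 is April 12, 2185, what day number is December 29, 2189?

Apr 12, 2185 → Apr 12, 2186: 365 days.
Apr 12, 2186 → Apr 12, 2187: 365 days.
Apr 12, 2187 → Apr 12, 2188: 366 days (Feb 29, 2188 is in that span).
Apr 12, 2188 → Apr 12, 2189: 365 days.
Apr 12, 2189 → May 12, 2189: 30 days (April has 30).
May 12, 2189 → Jun 12, 2189: 31 days (May has 31).
Jun 12, 2189 → Jul 12, 2189: 30 days (June has 30).
Jul 12, 2189 → Aug 12, 2189: 31 days (July has 31).
Aug 12, 2189 → Sep 12, 2189: 31 days (August has 31).
Sep 12, 2189 → Oct 12, 2189: 30 days (September has 30).
Oct 12, 2189 → Nov 12, 2189: 31 days (October has 31).
Nov 12, 2189 → Dec 12, 2189: 30 days (November has 30).
Dec 12, 2189 → Dec 29, 2189: 17 days.
Total: 1722 days.

1722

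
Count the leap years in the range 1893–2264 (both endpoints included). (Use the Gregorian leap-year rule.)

Multiples of 4 in [1893,2264]: 93.
Of those, multiples of 100: 4 (not leap unless ÷400).
Multiples of 400: 1.
Leap years = 93 − 4 + 1 = 90.

90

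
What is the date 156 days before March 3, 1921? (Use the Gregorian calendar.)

September 28, 1920

−3 → Feb 28, 1921 (end of Feb, 28 days; 153 left).
−28 → Jan 31, 1921 (end of Jan, 31 days; 125 left).
−31 → Dec 31, 1920 (end of Dec, 31 days; 94 left).
−31 → Nov 30, 1920 (end of Nov, 30 days; 63 left).
−30 → Oct 31, 1920 (end of Oct, 31 days; 33 left).
−31 → Sep 30, 1920 (end of Sep, 30 days; 2 left).
−2 → Sep 28, 1920.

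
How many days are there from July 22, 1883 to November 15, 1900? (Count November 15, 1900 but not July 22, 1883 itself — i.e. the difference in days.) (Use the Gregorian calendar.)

6325

Jul 22, 1883 → Jul 22, 1884: 366 days (Feb 29, 1884 is in that span).
Jul 22, 1884 → Jul 22, 1885: 365 days.
Jul 22, 1885 → Jul 22, 1886: 365 days.
Jul 22, 1886 → Jul 22, 1887: 365 days.
Jul 22, 1887 → Jul 22, 1888: 366 days (Feb 29, 1888 is in that span).
Jul 22, 1888 → Jul 22, 1889: 365 days.
Jul 22, 1889 → Jul 22, 1890: 365 days.
Jul 22, 1890 → Jul 22, 1891: 365 days.
Jul 22, 1891 → Jul 22, 1892: 366 days (Feb 29, 1892 is in that span).
Jul 22, 1892 → Jul 22, 1893: 365 days.
Jul 22, 1893 → Jul 22, 1894: 365 days.
Jul 22, 1894 → Jul 22, 1895: 365 days.
Jul 22, 1895 → Jul 22, 1896: 366 days (Feb 29, 1896 is in that span).
Jul 22, 1896 → Jul 22, 1897: 365 days.
Jul 22, 1897 → Jul 22, 1898: 365 days.
Jul 22, 1898 → Jul 22, 1899: 365 days.
Jul 22, 1899 → Jul 22, 1900: 365 days.
Jul 22, 1900 → Aug 22, 1900: 31 days (July has 31).
Aug 22, 1900 → Sep 22, 1900: 31 days (August has 31).
Sep 22, 1900 → Oct 22, 1900: 30 days (September has 30).
Oct 22, 1900 → Nov 15, 1900: 24 days.
Total: 6325 days.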